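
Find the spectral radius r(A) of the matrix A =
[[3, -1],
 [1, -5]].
r(A) = (2 + sqrt(60))/2 ≈ 4.873

The eigenvalues of A are the roots of its characteristic polynomial. With M = A (coefficients from the trace and determinant):
  p(λ) = det(λ I - M) = λ^2 + 2λ - 14.
For λ^2 + 2λ - 14 the discriminant is 60. It is nonnegative but not a perfect square, so the roots are real and irrational: λ = (-2 ± sqrt(60))/2 ≈ 2.873, -4.873.
Thus the eigenvalues (to 4 decimals) are 2.873 (modulus 2.873); -4.873 (modulus 4.873). The spectral radius is the largest modulus: r(A) = (2 + sqrt(60))/2 ≈ 4.873. (Cross-check: r(A) ≤ ||A||_2 ≈ 5.4142; equality holds whenever A is normal, though it can also hold for some non-normal A.)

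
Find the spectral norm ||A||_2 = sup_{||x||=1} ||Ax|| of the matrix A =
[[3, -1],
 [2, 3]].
||A||_2 = sqrt((23 + sqrt(45))/2) ≈ 3.8541 (= sqrt(largest eigenvalue of A^T A))

||A||_2 = sigma_max(A) = sqrt(lambda_max(A^T A)). Form the symmetric matrix M = A^T A =
[[13, 3],
 [3, 10]].
Its characteristic polynomial (trace, determinant of M give the coefficients) is
  p(λ) = det(λ I - M) = λ^2 - 23λ + 121.
For λ^2 - 23λ + 121 the discriminant is 45. It is nonnegative but not a perfect square, so the roots are real and irrational: λ = (23 ± sqrt(45))/2 ≈ 14.8541, 8.1459.
So the eigenvalues of A^T A are ≈ 8.1459, 14.8541 (all ≥ 0, as they must be for A^T A). The largest is λ_max = (23 + sqrt(45))/2 ≈ 14.8541, hence ||A||_2 = sqrt(λ_max) = sqrt((23 + sqrt(45))/2) ≈ 3.8541.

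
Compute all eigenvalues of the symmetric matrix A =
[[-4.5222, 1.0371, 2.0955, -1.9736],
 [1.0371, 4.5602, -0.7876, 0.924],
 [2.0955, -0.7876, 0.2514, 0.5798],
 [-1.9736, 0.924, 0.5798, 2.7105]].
sigma(A) ≈ {-6, 1, 3, 5}

A is real symmetric, so its spectrum consists of real eigenvalues. Expanding the characteristic polynomial of the displayed matrix gives
  det(λ I - A) = p(λ) = λ^4 + (-3)λ^3 + (-31)λ^2 + (122.9968)λ + (-89.9938).
Solving p(λ) = 0 yields eigenvalues ≈ -6, 1, 3, 5. (A is shown rounded to 4 decimals, so these recover the underlying integer eigenvalues to within that precision.)
Verification: the trace of A = 3 equals the sum of eigenvalues 3, and det(A) ≈ -89.9938 matches the eigenvalue product -90.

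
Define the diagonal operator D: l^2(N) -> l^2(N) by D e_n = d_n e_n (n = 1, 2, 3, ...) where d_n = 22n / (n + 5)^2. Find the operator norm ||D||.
||D|| = 11/10 (attained at n = 5)

For D diagonal, ||D|| = sup_n |d_n|. Treat f(x) = 22x / (x + 5)^2 for real x > 0. By the quotient rule, f'(x) = 22(5 - x)/(x + 5)^3, which is positive for x < 5 and negative for x > 5. So f has a unique maximum at x = 5, and since 5 is a positive integer, the supremum over n ≥ 1 is attained at n = 5: d_5 = 22·5/(5 + 5)^2 = 22·5/100 = 11/10. Hence ||D|| = 11/10.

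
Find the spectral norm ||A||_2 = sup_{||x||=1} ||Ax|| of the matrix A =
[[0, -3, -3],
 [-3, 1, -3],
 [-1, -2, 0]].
||A||_2 ≈ 5.0689 (= sqrt(largest eigenvalue of A^T A))

||A||_2 = sigma_max(A) = sqrt(lambda_max(A^T A)). Form the symmetric matrix M = A^T A =
[[10, -1, 9],
 [-1, 14, 6],
 [9, 6, 18]].
Its characteristic polynomial (trace, sum of principal 2x2 minors, determinant of M give the coefficients) is
  p(λ) = det(λ I - M) = λ^3 - 42λ^2 + 454λ - 900.
No integer candidate from the rational root theorem (±divisors of 900) is a root, so the roots are irrational. The cubic discriminant is Δ = 9596768 > 0, so there are three distinct real roots. p(2) = -152 and p(3) = 111 have opposite signs, so a root lies in (2, 3); Newton's method refines it to λ ≈ 2.5455. p(13) = 101 and p(14) = -32 have opposite signs, so a root lies in (13, 14); Newton's method refines it to λ ≈ 13.7611. p(25) = -175 and p(26) = 88 have opposite signs, so a root lies in (25, 26); Newton's method refines it to λ ≈ 25.6934. Check (Vieta): the three roots sum to 42, matching tr M = 42.
So the eigenvalues of A^T A are ≈ 2.5455, 13.7611, 25.6934 (all ≥ 0, as they must be for A^T A). The largest is λ_max ≈ 25.6934, hence ||A||_2 = sqrt(λ_max) ≈ 5.0689.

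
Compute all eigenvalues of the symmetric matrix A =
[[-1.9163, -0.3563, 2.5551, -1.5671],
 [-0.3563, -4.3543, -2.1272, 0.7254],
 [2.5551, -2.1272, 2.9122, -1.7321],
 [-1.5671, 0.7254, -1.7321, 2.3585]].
sigma(A) ≈ {-5, -3, 1, 6}

A is real symmetric, so its spectrum consists of real eigenvalues. Expanding the characteristic polynomial of the displayed matrix gives
  det(λ I - A) = p(λ) = λ^4 + (1)λ^3 + (-35)λ^2 + (-57)λ + (90).
Solving p(λ) = 0 yields eigenvalues ≈ -5, -3, 1, 6. (A is shown rounded to 4 decimals, so these recover the underlying integer eigenvalues to within that precision.)
Verification: the trace of A = -1 equals the sum of eigenvalues -1, and det(A) ≈ 90.0005 matches the eigenvalue product 90.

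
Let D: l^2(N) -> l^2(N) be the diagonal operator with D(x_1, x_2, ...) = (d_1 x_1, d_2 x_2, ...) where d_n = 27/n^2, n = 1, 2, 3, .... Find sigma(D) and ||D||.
sigma(D) = {27/n^2 : n ≥ 1} ∪ {0}; ||D|| = 27

A bounded diagonal operator on l^2 with diagonal entries d_n has spectrum equal to the closure of {d_n : n ≥ 1}: every d_n is an eigenvalue (with eigenvector e_n), so {d_n} ⊂ sigma(D); the spectrum is closed, so its closure is too; and for lambda not in the closure, (D - lambda I) has bounded inverse (the diagonal entries 1/(d_n - lambda) are bounded). For our sequence d_n = 27/n^2, n = 1, 2, 3, ...:
  - {d_n} = {27/n^2 : n ≥ 1}; the only limit point is 0
  - closure = {27/n^2 : n ≥ 1} ∪ {0}
For the norm: a diagonal operator has ||D|| = sup_n |d_n|. Here d_n = 27/n^2 is positive and decreasing, so sup_n |d_n| = d_1 = 27. So ||D|| = 27.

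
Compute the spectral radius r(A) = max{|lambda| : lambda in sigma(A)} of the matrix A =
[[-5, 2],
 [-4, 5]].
r(A) = sqrt(68)/2 ≈ 4.1231

The eigenvalues of A are the roots of its characteristic polynomial. With M = A (coefficients from the trace and determinant):
  p(λ) = det(λ I - M) = λ^2 - 17.
For λ^2 - 17 the discriminant is 68. It is nonnegative but not a perfect square, so the roots are real and irrational: λ = ± sqrt(68)/2 ≈ 4.1231, -4.1231.
Thus the eigenvalues (to 4 decimals) are 4.1231 (modulus 4.1231); -4.1231 (modulus 4.1231). The spectral radius is the largest modulus: r(A) = sqrt(68)/2 ≈ 4.1231. (Cross-check: r(A) ≤ ||A||_2 ≈ 8.099; equality holds whenever A is normal, though it can also hold for some non-normal A.)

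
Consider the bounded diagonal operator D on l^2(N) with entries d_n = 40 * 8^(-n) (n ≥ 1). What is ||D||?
||D|| = 5 (attained at n = 1)

For D diagonal, ||D|| = sup_n |d_n|. The sequence d_n = 40 * 8^(-n) is positive and strictly decreasing (ratio 8^(-1) < 1), so the supremum is d_1 = 40/8 = 5. Hence ||D|| = 5.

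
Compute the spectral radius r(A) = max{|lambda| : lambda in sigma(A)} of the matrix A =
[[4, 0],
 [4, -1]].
r(A) = 4

The eigenvalues of A are the roots of its characteristic polynomial. With M = A (coefficients from the trace and determinant):
  p(λ) = det(λ I - M) = λ^2 - 3λ - 4.
For λ^2 - 3λ - 4 the discriminant is 25. It is a perfect square (5^2), so the roots are rational: λ = (3 ± 5)/2 = 4, -1.
Thus the eigenvalues (to 4 decimals) are 4 (modulus 4); -1 (modulus 1). The spectral radius is the largest modulus: r(A) = 4. (Cross-check: r(A) ≤ ||A||_2 ≈ 5.7016; equality holds whenever A is normal, though it can also hold for some non-normal A.)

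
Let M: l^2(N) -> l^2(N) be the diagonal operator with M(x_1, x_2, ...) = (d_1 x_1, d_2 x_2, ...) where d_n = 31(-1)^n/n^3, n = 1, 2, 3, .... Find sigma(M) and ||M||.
sigma(M) = {31(-1)^n/n^3 : n ≥ 1} ∪ {0}; ||M|| = 31

A bounded diagonal operator on l^2 with diagonal entries d_n has spectrum equal to the closure of {d_n : n ≥ 1}: every d_n is an eigenvalue (with eigenvector e_n), so {d_n} ⊂ sigma(M); the spectrum is closed, so its closure is too; and for lambda not in the closure, (M - lambda I) has bounded inverse (the diagonal entries 1/(d_n - lambda) are bounded). For our sequence d_n = 31(-1)^n/n^3, n = 1, 2, 3, ...:
  - {d_n} = {31(-1)^n/n^3 : n ≥ 1}; the only limit point is 0
  - closure = {31(-1)^n/n^3 : n ≥ 1} ∪ {0}
For the norm: a diagonal operator has ||M|| = sup_n |d_n|. Here |d_n| = 31/n^3 is decreasing, so sup_n |d_n| = |d_1| = 31. So ||M|| = 31.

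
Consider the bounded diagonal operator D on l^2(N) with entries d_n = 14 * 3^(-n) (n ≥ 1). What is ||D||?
||D|| = 14/3 (attained at n = 1)

For D diagonal, ||D|| = sup_n |d_n|. The sequence d_n = 14 * 3^(-n) is positive and strictly decreasing (ratio 3^(-1) < 1), so the supremum is d_1 = 14/3. Hence ||D|| = 14/3.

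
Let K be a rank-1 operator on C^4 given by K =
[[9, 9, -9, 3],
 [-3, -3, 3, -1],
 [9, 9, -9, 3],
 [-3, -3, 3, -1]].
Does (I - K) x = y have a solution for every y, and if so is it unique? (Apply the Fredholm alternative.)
(I - K) is invertible (det(I - K) = 5 ≠ 0), so for every y in C^4 the equation (I - K) x = y has a unique solution.

K has rank 1, so it is an outer product K = u v^T: every row of K is a multiple of one row vector. Reading off the entries, u = (3, -1, 3, -1) and v = (3, 3, -3, 1) (row i of K equals u_i·v^T). A rank-one matrix u v^T satisfies K u = u (v·u) and kills the (3)-dimensional subspace v^⊥, so its characteristic polynomial is lambda^3 (lambda - v·u) with v·u = tr K = -4. Hence the eigenvalues of I - K are 1 (multiplicity 3) and 1 - (-4) = 5, so det(I - K) = 5. (Direct check: I - K =
[[-8, -9, 9, -3],
 [3, 4, -3, 1],
 [-9, -9, 10, -3],
 [3, 3, -3, 2]]
has determinant 5.) The finite-dimensional Fredholm alternative says: either (I - K) is invertible, or ker(I - K) ≠ {0} and then range(I - K) = ker((I - K)^*)^⊥, with dim ker(I - K) = dim ker((I - K)^*). Since det(I - K) ≠ 0, 1 is not an eigenvalue of K and ker(I - K) = {0}, so we are in the first case: for every y there is a unique x = (I - K)^(-1) y. Explicitly, by the Sherman–Morrison formula, (I - u v^T)^(-1) = I + u v^T/(1 - v·u), i.e. (I - K)^(-1) = I + K/(5).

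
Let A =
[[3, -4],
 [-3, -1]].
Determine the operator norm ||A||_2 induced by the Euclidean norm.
||A||_2 = sqrt((35 + sqrt(325))/2) ≈ 5.1492 (= sqrt(largest eigenvalue of A^T A))

||A||_2 = sigma_max(A) = sqrt(lambda_max(A^T A)). Form the symmetric matrix M = A^T A =
[[18, -9],
 [-9, 17]].
Its characteristic polynomial (trace, determinant of M give the coefficients) is
  p(λ) = det(λ I - M) = λ^2 - 35λ + 225.
For λ^2 - 35λ + 225 the discriminant is 325. It is nonnegative but not a perfect square, so the roots are real and irrational: λ = (35 ± sqrt(325))/2 ≈ 26.5139, 8.4861.
So the eigenvalues of A^T A are ≈ 8.4861, 26.5139 (all ≥ 0, as they must be for A^T A). The largest is λ_max = (35 + sqrt(325))/2 ≈ 26.5139, hence ||A||_2 = sqrt(λ_max) = sqrt((35 + sqrt(325))/2) ≈ 5.1492.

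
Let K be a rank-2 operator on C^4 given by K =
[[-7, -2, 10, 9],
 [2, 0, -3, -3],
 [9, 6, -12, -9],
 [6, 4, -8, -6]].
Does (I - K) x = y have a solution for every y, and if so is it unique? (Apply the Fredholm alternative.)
(I - K) is invertible (det(I - K) = 42 ≠ 0), so for every y in C^4 the equation (I - K) x = y has a unique solution.

K has rank 2 and factors as K = U V^T = u1 v1^T + u2 v2^T with u1 = (3, -1, -3, -2), v1 = (-2, 0, 3, 3), u2 = (1, 0, -3, -2), v2 = (-1, -2, 1, 0) (multiplying out reproduces the displayed K). The nonzero eigenvalues of U V^T coincide with those of the 2 x 2 matrix G = V^T U = [[v1·u1, v1·u2], [v2·u1, v2·u2]] = [[-21, -17], [-4, -4]], and by the Sylvester determinant identity det(I_4 - U V^T) = det(I_2 - V^T U) = det([[22, 17], [4, 5]]) = (22)(5) - (17)(4) = 42. (Direct check: I - K =
[[8, 2, -10, -9],
 [-2, 1, 3, 3],
 [-9, -6, 13, 9],
 [-6, -4, 8, 7]]
has determinant 42.) The finite-dimensional Fredholm alternative says: either (I - K) is invertible, or ker(I - K) ≠ {0} and then range(I - K) = ker((I - K)^*)^⊥, with dim ker(I - K) = dim ker((I - K)^*). Since det(I - K) ≠ 0, 1 is not an eigenvalue of K and ker(I - K) = {0}, so we are in the first case: for every y there is a unique x = (I - K)^(-1) y. (Explicitly, by the Woodbury identity, (I - U V^T)^(-1) = I + U (I_2 - G)^(-1) V^T.)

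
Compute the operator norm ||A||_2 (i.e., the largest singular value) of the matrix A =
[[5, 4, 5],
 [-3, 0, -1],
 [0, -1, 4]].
||A||_2 ≈ 8.771 (= sqrt(largest eigenvalue of A^T A))

||A||_2 = sigma_max(A) = sqrt(lambda_max(A^T A)). Form the symmetric matrix M = A^T A =
[[34, 20, 28],
 [20, 17, 16],
 [28, 16, 42]].
Its characteristic polynomial (trace, sum of principal 2x2 minors, determinant of M give the coefficients) is
  p(λ) = det(λ I - M) = λ^3 - 93λ^2 + 1280λ - 3364.
No integer candidate from the rational root theorem (±divisors of 3364) is a root, so the roots are irrational. The cubic discriminant is Δ = 1861050496 > 0, so there are three distinct real roots. p(3) = -334 and p(4) = 332 have opposite signs, so a root lies in (3, 4); Newton's method refines it to λ ≈ 3.4706. p(12) = 332 and p(13) = -244 have opposite signs, so a root lies in (12, 13); Newton's method refines it to λ ≈ 12.5995. p(76) = -4276 and p(77) = 332 have opposite signs, so a root lies in (76, 77); Newton's method refines it to λ ≈ 76.9299. Check (Vieta): the three roots sum to 93, matching tr M = 93.
So the eigenvalues of A^T A are ≈ 3.4706, 12.5995, 76.9299 (all ≥ 0, as they must be for A^T A). The largest is λ_max ≈ 76.9299, hence ||A||_2 = sqrt(λ_max) ≈ 8.771.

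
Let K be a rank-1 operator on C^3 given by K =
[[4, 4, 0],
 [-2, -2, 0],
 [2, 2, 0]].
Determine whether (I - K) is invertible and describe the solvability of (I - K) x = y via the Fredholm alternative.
(I - K) is invertible (det(I - K) = -1 ≠ 0), so for every y in C^3 the equation (I - K) x = y has a unique solution.

K has rank 1, so it is an outer product K = u v^T: every row of K is a multiple of one row vector. Reading off the entries, u = (-2, 1, -1) and v = (-2, -2, 0) (row i of K equals u_i·v^T). A rank-one matrix u v^T satisfies K u = u (v·u) and kills the (2)-dimensional subspace v^⊥, so its characteristic polynomial is lambda^2 (lambda - v·u) with v·u = tr K = 2. Hence the eigenvalues of I - K are 1 (multiplicity 2) and 1 - (2) = -1, so det(I - K) = -1. (Direct check: I - K =
[[-3, -4, 0],
 [2, 3, 0],
 [-2, -2, 1]]
has determinant -1.) The finite-dimensional Fredholm alternative says: either (I - K) is invertible, or ker(I - K) ≠ {0} and then range(I - K) = ker((I - K)^*)^⊥, with dim ker(I - K) = dim ker((I - K)^*). Since det(I - K) ≠ 0, 1 is not an eigenvalue of K and ker(I - K) = {0}, so we are in the first case: for every y there is a unique x = (I - K)^(-1) y. Explicitly, by the Sherman–Morrison formula, (I - u v^T)^(-1) = I + u v^T/(1 - v·u), i.e. (I - K)^(-1) = I - K.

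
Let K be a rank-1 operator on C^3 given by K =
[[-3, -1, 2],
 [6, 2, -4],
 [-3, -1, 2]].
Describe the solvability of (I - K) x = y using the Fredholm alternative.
(I - K) is singular (det(I - K) = 0, i.e. 1 ∈ sigma(K)). (I - K) x = y is solvable iff y ⊥ ker((I - K)^*) = span{(-3, -1, 2)}, i.e. iff -3y_1 - y_2 + 2y_3 = 0. When solvable, the solutions are x = y + c·(1, -2, 1), c arbitrary (ker(I - K) = span{(1, -2, 1)}, dimension 1).

K has rank 1, so it is an outer product K = u v^T: every row of K is a multiple of one row vector. Reading off the entries, u = (1, -2, 1) and v = (-3, -1, 2) (row i of K equals u_i·v^T). A rank-one matrix u v^T satisfies K u = u (v·u) and kills the (2)-dimensional subspace v^⊥, so its characteristic polynomial is lambda^2 (lambda - v·u) with v·u = tr K = 1. Hence the eigenvalues of I - K are 1 (multiplicity 2) and 1 - (1) = 0, so det(I - K) = 0. (Direct check: I - K =
[[4, 1, -2],
 [-6, -1, 4],
 [3, 1, -1]]
has determinant 0.) So 1 is an eigenvalue of K and (I - K) is not invertible. The finite-dimensional Fredholm alternative says: either (I - K) is invertible, or ker(I - K) ≠ {0} and then range(I - K) = ker((I - K)^*)^⊥, with dim ker(I - K) = dim ker((I - K)^*). We are in the second case, so we need both kernels. Kernel of I - K: (I - K) u = u - u (v·u) = u - u = 0, so ker(I - K) = span{u} = span{(1, -2, 1)} (it is exactly 1-dimensional because rank(I - K) = 2). Kernel of the adjoint: K is real, so (I - K)^* = I - K^T = I - v u^T, and (I - v u^T) v = v - v (u·v) = 0; hence ker((I - K)^*) = span{v} = span{(-3, -1, 2)}. Therefore (I - K) x = y is solvable iff <y, v> = 0, i.e. iff -3y_1 - y_2 + 2y_3 = 0. When this holds, K y = u (v·y) = 0, so (I - K) y = y and x = y is a particular solution; the full solution set is the line x = y + c·u = y + c·(1, -2, 1), c ∈ C.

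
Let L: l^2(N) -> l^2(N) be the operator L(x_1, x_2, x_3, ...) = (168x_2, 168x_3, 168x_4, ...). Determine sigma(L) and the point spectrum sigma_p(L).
sigma(L) = closed disk {z in C : |z| ≤ 168}; sigma_p(L) = open disk {z in C : |z| < 168}

Note L = 168·V where V is the unit left shift (V x)_k = x_{k+1}; so sigma(L) = 168·sigma(V) and ||L|| = 168||V||. ||L x||^2 = 28224sum_{k≥2} |x_k|^2 ≤ 28224||x||^2, with equality on {x : x_1 = 0}, so ||L|| = 168. For any lambda with |lambda| < 168, set r = lambda/168 (|r| < 1); the vector x = (1, r, r^2, ...) is in l^2 and satisfies L x = 168(r, r^2, ...) = lambda x, so lambda is an eigenvalue. On the boundary |lambda| = 168 the geometric series diverges, so no l^2 eigenvector exists, but these lambda lie in the approximate point spectrum. Hence sigma(L) is the closed disk of radius 168 and sigma_p(L) is the open disk.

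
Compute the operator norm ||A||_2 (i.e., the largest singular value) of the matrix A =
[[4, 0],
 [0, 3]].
||A||_2 = 4 (= sqrt(largest eigenvalue of A^T A))

||A||_2 = sigma_max(A) = sqrt(lambda_max(A^T A)). Form the symmetric matrix M = A^T A =
[[16, 0],
 [0, 9]].
Its characteristic polynomial (trace, determinant of M give the coefficients) is
  p(λ) = det(λ I - M) = λ^2 - 25λ + 144.
For λ^2 - 25λ + 144 the discriminant is 49. It is a perfect square (7^2), so the roots are rational: λ = (25 ± 7)/2 = 16, 9.
So the eigenvalues of A^T A are ≈ 9, 16 (all ≥ 0, as they must be for A^T A). The largest is λ_max = 16, hence ||A||_2 = sqrt(λ_max) = 4.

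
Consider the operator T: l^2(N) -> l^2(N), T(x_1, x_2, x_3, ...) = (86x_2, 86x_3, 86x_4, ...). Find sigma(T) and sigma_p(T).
sigma(T) = closed disk {z in C : |z| ≤ 86}; sigma_p(T) = open disk {z in C : |z| < 86}

Note T = 86·V where V is the unit left shift (V x)_k = x_{k+1}; so sigma(T) = 86·sigma(V) and ||T|| = 86||V||. ||T x||^2 = 7396sum_{k≥2} |x_k|^2 ≤ 7396||x||^2, with equality on {x : x_1 = 0}, so ||T|| = 86. For any lambda with |lambda| < 86, set r = lambda/86 (|r| < 1); the vector x = (1, r, r^2, ...) is in l^2 and satisfies T x = 86(r, r^2, ...) = lambda x, so lambda is an eigenvalue. On the boundary |lambda| = 86 the geometric series diverges, so no l^2 eigenvector exists, but these lambda lie in the approximate point spectrum. Hence sigma(T) is the closed disk of radius 86 and sigma_p(T) is the open disk.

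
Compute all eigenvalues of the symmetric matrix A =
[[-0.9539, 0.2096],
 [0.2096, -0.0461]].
sigma(A) ≈ {-1, 0}

A is real symmetric, so its spectrum consists of real eigenvalues. Expanding the characteristic polynomial of the displayed matrix gives
  det(λ I - A) = p(λ) = λ^2 + (1)λ + (0).
Solving p(λ) = 0 yields eigenvalues ≈ -1, 0. (A is shown rounded to 4 decimals, so these recover the underlying integer eigenvalues to within that precision.)
Verification: the trace of A = -1 equals the sum of eigenvalues -1, and det(A) ≈ 0.0000 matches the eigenvalue product 0.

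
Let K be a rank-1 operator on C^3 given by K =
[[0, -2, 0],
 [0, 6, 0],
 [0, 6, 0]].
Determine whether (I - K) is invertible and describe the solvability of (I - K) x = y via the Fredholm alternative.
(I - K) is invertible (det(I - K) = -5 ≠ 0), so for every y in C^3 the equation (I - K) x = y has a unique solution.

K has rank 1, so it is an outer product K = u v^T: every row of K is a multiple of one row vector. Reading off the entries, u = (1, -3, -3) and v = (0, -2, 0) (row i of K equals u_i·v^T). A rank-one matrix u v^T satisfies K u = u (v·u) and kills the (2)-dimensional subspace v^⊥, so its characteristic polynomial is lambda^2 (lambda - v·u) with v·u = tr K = 6. Hence the eigenvalues of I - K are 1 (multiplicity 2) and 1 - (6) = -5, so det(I - K) = -5. (Direct check: I - K =
[[1, 2, 0],
 [0, -5, 0],
 [0, -6, 1]]
has determinant -5.) The finite-dimensional Fredholm alternative says: either (I - K) is invertible, or ker(I - K) ≠ {0} and then range(I - K) = ker((I - K)^*)^⊥, with dim ker(I - K) = dim ker((I - K)^*). Since det(I - K) ≠ 0, 1 is not an eigenvalue of K and ker(I - K) = {0}, so we are in the first case: for every y there is a unique x = (I - K)^(-1) y. Explicitly, by the Sherman–Morrison formula, (I - u v^T)^(-1) = I + u v^T/(1 - v·u), i.e. (I - K)^(-1) = I + K/(-5).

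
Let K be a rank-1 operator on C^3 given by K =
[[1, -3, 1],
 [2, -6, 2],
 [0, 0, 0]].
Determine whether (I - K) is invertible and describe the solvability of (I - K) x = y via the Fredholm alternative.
(I - K) is invertible (det(I - K) = 6 ≠ 0), so for every y in C^3 the equation (I - K) x = y has a unique solution.

K has rank 1, so it is an outer product K = u v^T: every row of K is a multiple of one row vector. Reading off the entries, u = (1, 2, 0) and v = (1, -3, 1) (row i of K equals u_i·v^T). A rank-one matrix u v^T satisfies K u = u (v·u) and kills the (2)-dimensional subspace v^⊥, so its characteristic polynomial is lambda^2 (lambda - v·u) with v·u = tr K = -5. Hence the eigenvalues of I - K are 1 (multiplicity 2) and 1 - (-5) = 6, so det(I - K) = 6. (Direct check: I - K =
[[0, 3, -1],
 [-2, 7, -2],
 [0, 0, 1]]
has determinant 6.) The finite-dimensional Fredholm alternative says: either (I - K) is invertible, or ker(I - K) ≠ {0} and then range(I - K) = ker((I - K)^*)^⊥, with dim ker(I - K) = dim ker((I - K)^*). Since det(I - K) ≠ 0, 1 is not an eigenvalue of K and ker(I - K) = {0}, so we are in the first case: for every y there is a unique x = (I - K)^(-1) y. Explicitly, by the Sherman–Morrison formula, (I - u v^T)^(-1) = I + u v^T/(1 - v·u), i.e. (I - K)^(-1) = I + K/(6).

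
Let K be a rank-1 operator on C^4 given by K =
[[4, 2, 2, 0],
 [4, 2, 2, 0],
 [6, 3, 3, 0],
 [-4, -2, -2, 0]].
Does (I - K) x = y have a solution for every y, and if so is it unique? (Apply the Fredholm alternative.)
(I - K) is invertible (det(I - K) = -8 ≠ 0), so for every y in C^4 the equation (I - K) x = y has a unique solution.

K has rank 1, so it is an outer product K = u v^T: every row of K is a multiple of one row vector. Reading off the entries, u = (2, 2, 3, -2) and v = (2, 1, 1, 0) (row i of K equals u_i·v^T). A rank-one matrix u v^T satisfies K u = u (v·u) and kills the (3)-dimensional subspace v^⊥, so its characteristic polynomial is lambda^3 (lambda - v·u) with v·u = tr K = 9. Hence the eigenvalues of I - K are 1 (multiplicity 3) and 1 - (9) = -8, so det(I - K) = -8. (Direct check: I - K =
[[-3, -2, -2, 0],
 [-4, -1, -2, 0],
 [-6, -3, -2, 0],
 [4, 2, 2, 1]]
has determinant -8.) The finite-dimensional Fredholm alternative says: either (I - K) is invertible, or ker(I - K) ≠ {0} and then range(I - K) = ker((I - K)^*)^⊥, with dim ker(I - K) = dim ker((I - K)^*). Since det(I - K) ≠ 0, 1 is not an eigenvalue of K and ker(I - K) = {0}, so we are in the first case: for every y there is a unique x = (I - K)^(-1) y. Explicitly, by the Sherman–Morrison formula, (I - u v^T)^(-1) = I + u v^T/(1 - v·u), i.e. (I - K)^(-1) = I + K/(-8).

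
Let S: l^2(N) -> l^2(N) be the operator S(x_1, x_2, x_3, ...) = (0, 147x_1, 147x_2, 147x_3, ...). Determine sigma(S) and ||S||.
sigma(S) = closed disk {z in C : |z| ≤ 147}; ||S|| = 147

Note S = 147·U where U is the unit right shift (U x)_k = x_{k-1} (with x_0 := 0); so ||S|| = 147||U|| and sigma(S) = 147·sigma(U). ||S x||^2 = sum_{k≥1} |147x_k|^2 = 21609||x||^2, so ||S|| = 147 and sigma(S) ⊂ {|z| ≤ 147}. For any |lambda| < 147, the equation (S - lambda I) x = 0 forces x_1 = 0, then 147x_k = lambda x_{k+1} ⇒ x = 0, so S has no eigenvalues. But (S - lambda I) is not surjective for |lambda| < 147: solving (S - lambda I) x = e_1 would require x_n proportional to (lambda/147)^(-n), which is not in l^2. So every |lambda| < 147 lies in the residual spectrum. The boundary |lambda| = 147 is in the approximate point spectrum (the spectrum is closed). Hence sigma(S) is the closed disk of radius 147.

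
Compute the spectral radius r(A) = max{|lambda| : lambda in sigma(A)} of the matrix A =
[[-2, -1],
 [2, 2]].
r(A) = sqrt(8)/2 ≈ 1.4142

The eigenvalues of A are the roots of its characteristic polynomial. With M = A (coefficients from the trace and determinant):
  p(λ) = det(λ I - M) = λ^2 - 2.
For λ^2 - 2 the discriminant is 8. It is nonnegative but not a perfect square, so the roots are real and irrational: λ = ± sqrt(8)/2 ≈ 1.4142, -1.4142.
Thus the eigenvalues (to 4 decimals) are 1.4142 (modulus 1.4142); -1.4142 (modulus 1.4142). The spectral radius is the largest modulus: r(A) = sqrt(8)/2 ≈ 1.4142. (Cross-check: r(A) ≤ ||A||_2 ≈ 3.5616; equality holds whenever A is normal, though it can also hold for some non-normal A.)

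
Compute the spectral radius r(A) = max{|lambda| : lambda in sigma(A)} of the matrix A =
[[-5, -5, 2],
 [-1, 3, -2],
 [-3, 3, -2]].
r(A) ≈ 5.0936

The eigenvalues of A are the roots of its characteristic polynomial. With M = A (coefficients from the trace, the sum of principal 2x2 minors, and det A):
  p(λ) = det(λ I - M) = λ^3 + 4λ^2 - 4λ + 8.
No integer candidate from the rational root theorem (±divisors of 8) is a root, so the roots are irrational. The cubic discriminant is Δ = -5568 < 0, so there is one real root and a complex-conjugate pair. p(-6) = -40 and p(-5) = 3 have opposite signs, so a root lies in (-6, -5); Newton's method refines it to λ ≈ -5.0936. Dividing out (λ - (-5.0936)) leaves approximately λ^2 - 1.0936λ + 1.5706. For λ^2 - 1.0936λ + 1.5706 the discriminant is -5.0863. It is negative, so the remaining roots are the complex-conjugate pair λ ≈ 0.5468 ± 1.1276i. Their product equals the constant term, so |λ|^2 ≈ 1.5706 and |λ| ≈ 1.2532.
Thus the eigenvalues (to 4 decimals) are -5.0936 (modulus 5.0936); 0.5468 ± 1.1276i (modulus 1.2532). The spectral radius is the largest modulus: r(A) ≈ 5.0936. (Cross-check: r(A) ≤ ||A||_2 ≈ 7.7819; equality holds whenever A is normal, though it can also hold for some non-normal A.)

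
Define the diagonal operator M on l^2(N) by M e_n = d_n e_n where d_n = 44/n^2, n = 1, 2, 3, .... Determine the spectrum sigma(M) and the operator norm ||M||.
sigma(M) = {44/n^2 : n ≥ 1} ∪ {0}; ||M|| = 44

A bounded diagonal operator on l^2 with diagonal entries d_n has spectrum equal to the closure of {d_n : n ≥ 1}: every d_n is an eigenvalue (with eigenvector e_n), so {d_n} ⊂ sigma(M); the spectrum is closed, so its closure is too; and for lambda not in the closure, (M - lambda I) has bounded inverse (the diagonal entries 1/(d_n - lambda) are bounded). For our sequence d_n = 44/n^2, n = 1, 2, 3, ...:
  - {d_n} = {44/n^2 : n ≥ 1}; the only limit point is 0
  - closure = {44/n^2 : n ≥ 1} ∪ {0}
For the norm: a diagonal operator has ||M|| = sup_n |d_n|. Here d_n = 44/n^2 is positive and decreasing, so sup_n |d_n| = d_1 = 44. So ||M|| = 44.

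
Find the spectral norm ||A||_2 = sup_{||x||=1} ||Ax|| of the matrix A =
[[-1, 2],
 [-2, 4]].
||A||_2 = 5 (= sqrt(largest eigenvalue of A^T A))

||A||_2 = sigma_max(A) = sqrt(lambda_max(A^T A)). Form the symmetric matrix M = A^T A =
[[5, -10],
 [-10, 20]].
Its characteristic polynomial (trace, determinant of M give the coefficients) is
  p(λ) = det(λ I - M) = λ^2 - 25λ.
For λ^2 - 25λ the discriminant is 625. It is a perfect square (25^2), so the roots are rational: λ = (25 ± 25)/2 = 25, 0.
So the eigenvalues of A^T A are ≈ 0, 25 (all ≥ 0, as they must be for A^T A). The largest is λ_max = 25, hence ||A||_2 = sqrt(λ_max) = 5.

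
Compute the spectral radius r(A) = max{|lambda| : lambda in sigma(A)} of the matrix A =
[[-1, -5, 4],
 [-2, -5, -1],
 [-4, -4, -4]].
r(A) ≈ 6.1009

The eigenvalues of A are the roots of its characteristic polynomial. With M = A (coefficients from the trace, the sum of principal 2x2 minors, and det A):
  p(λ) = det(λ I - M) = λ^3 + 10λ^2 + 31λ + 44.
No integer candidate from the rational root theorem (±divisors of 44) is a root, so the roots are irrational. The cubic discriminant is Δ = -5816 < 0, so there is one real root and a complex-conjugate pair. p(-7) = -26 and p(-6) = 2 have opposite signs, so a root lies in (-7, -6); Newton's method refines it to λ ≈ -6.1009. Dividing out (λ - (-6.1009)) leaves approximately λ^2 + 3.8991λ + 7.212. For λ^2 + 3.8991λ + 7.212 the discriminant is -13.6453. It is negative, so the remaining roots are the complex-conjugate pair λ ≈ -1.9495 ± 1.847i. Their product equals the constant term, so |λ|^2 ≈ 7.212 and |λ| ≈ 2.6855.
Thus the eigenvalues (to 4 decimals) are -6.1009 (modulus 6.1009); -1.9495 ± 1.847i (modulus 2.6855). The spectral radius is the largest modulus: r(A) ≈ 6.1009. (Cross-check: r(A) ≤ ||A||_2 ≈ 9.1049; equality holds whenever A is normal, though it can also hold for some non-normal A.)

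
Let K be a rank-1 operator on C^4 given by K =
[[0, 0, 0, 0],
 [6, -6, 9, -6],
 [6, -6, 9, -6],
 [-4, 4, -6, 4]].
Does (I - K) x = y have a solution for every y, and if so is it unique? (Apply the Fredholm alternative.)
(I - K) is invertible (det(I - K) = -6 ≠ 0), so for every y in C^4 the equation (I - K) x = y has a unique solution.

K has rank 1, so it is an outer product K = u v^T: every row of K is a multiple of one row vector. Reading off the entries, u = (0, 3, 3, -2) and v = (2, -2, 3, -2) (row i of K equals u_i·v^T). A rank-one matrix u v^T satisfies K u = u (v·u) and kills the (3)-dimensional subspace v^⊥, so its characteristic polynomial is lambda^3 (lambda - v·u) with v·u = tr K = 7. Hence the eigenvalues of I - K are 1 (multiplicity 3) and 1 - (7) = -6, so det(I - K) = -6. (Direct check: I - K =
[[1, 0, 0, 0],
 [-6, 7, -9, 6],
 [-6, 6, -8, 6],
 [4, -4, 6, -3]]
has determinant -6.) The finite-dimensional Fredholm alternative says: either (I - K) is invertible, or ker(I - K) ≠ {0} and then range(I - K) = ker((I - K)^*)^⊥, with dim ker(I - K) = dim ker((I - K)^*). Since det(I - K) ≠ 0, 1 is not an eigenvalue of K and ker(I - K) = {0}, so we are in the first case: for every y there is a unique x = (I - K)^(-1) y. Explicitly, by the Sherman–Morrison formula, (I - u v^T)^(-1) = I + u v^T/(1 - v·u), i.e. (I - K)^(-1) = I + K/(-6).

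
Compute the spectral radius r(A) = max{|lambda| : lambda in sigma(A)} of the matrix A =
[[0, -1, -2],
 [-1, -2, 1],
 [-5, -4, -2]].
r(A) ≈ 3.0523

The eigenvalues of A are the roots of its characteristic polynomial. With M = A (coefficients from the trace, the sum of principal 2x2 minors, and det A):
  p(λ) = det(λ I - M) = λ^3 + 4λ^2 - 3λ - 19.
No integer candidate from the rational root theorem (±divisors of 19) is a root, so the roots are irrational. The cubic discriminant is Δ = -527 < 0, so there is one real root and a complex-conjugate pair. p(2) = -1 and p(3) = 35 have opposite signs, so a root lies in (2, 3); Newton's method refines it to λ ≈ 2.0394. Dividing out (λ - (2.0394)) leaves approximately λ^2 + 6.0394λ + 9.3166. For λ^2 + 6.0394λ + 9.3166 the discriminant is -0.7922. It is negative, so the remaining roots are the complex-conjugate pair λ ≈ -3.0197 ± 0.445i. Their product equals the constant term, so |λ|^2 ≈ 9.3166 and |λ| ≈ 3.0523.
Thus the eigenvalues (to 4 decimals) are 2.0394 (modulus 2.0394); -3.0197 ± 0.445i (modulus 3.0523). The spectral radius is the largest modulus: r(A) ≈ 3.0523. (Cross-check: r(A) ≤ ||A||_2 ≈ 7.0174; equality holds whenever A is normal, though it can also hold for some non-normal A.)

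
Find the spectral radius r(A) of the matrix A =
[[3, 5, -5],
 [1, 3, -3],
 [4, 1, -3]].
r(A) ≈ 3.3994

The eigenvalues of A are the roots of its characteristic polynomial. With M = A (coefficients from the trace, the sum of principal 2x2 minors, and det A):
  p(λ) = det(λ I - M) = λ^3 - 3λ^2 + 9λ + 8.
No integer candidate from the rational root theorem (±divisors of 8) is a root, so the roots are irrational. The cubic discriminant is Δ = -6939 < 0, so there is one real root and a complex-conjugate pair. p(-1) = -5 and p(0) = 8 have opposite signs, so a root lies in (-1, 0); Newton's method refines it to λ ≈ -0.6923. Dividing out (λ - (-0.6923)) leaves approximately λ^2 - 3.6923λ + 11.5561. For λ^2 - 3.6923λ + 11.5561 the discriminant is -32.5914. It is negative, so the remaining roots are the complex-conjugate pair λ ≈ 1.8461 ± 2.8544i. Their product equals the constant term, so |λ|^2 ≈ 11.5561 and |λ| ≈ 3.3994.
Thus the eigenvalues (to 4 decimals) are -0.6923 (modulus 0.6923); 1.8461 ± 2.8544i (modulus 3.3994). The spectral radius is the largest modulus: r(A) ≈ 3.3994. (Cross-check: r(A) ≤ ||A||_2 ≈ 9.7914; equality holds whenever A is normal, though it can also hold for some non-normal A.)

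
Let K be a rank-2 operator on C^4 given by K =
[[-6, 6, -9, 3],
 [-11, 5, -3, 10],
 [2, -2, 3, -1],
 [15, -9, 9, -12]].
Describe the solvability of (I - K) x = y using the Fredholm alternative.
(I - K) is invertible (det(I - K) = 86 ≠ 0), so for every y in C^4 the equation (I - K) x = y has a unique solution.

K has rank 2 and factors as K = U V^T = u1 v1^T + u2 v2^T with u1 = (0, -3, 0, 3), v1 = (3, -1, 0, -3), u2 = (-3, -1, 1, 3), v2 = (2, -2, 3, -1) (multiplying out reproduces the displayed K). The nonzero eigenvalues of U V^T coincide with those of the 2 x 2 matrix G = V^T U = [[v1·u1, v1·u2], [v2·u1, v2·u2]] = [[-6, -17], [3, -4]], and by the Sylvester determinant identity det(I_4 - U V^T) = det(I_2 - V^T U) = det([[7, 17], [-3, 5]]) = (7)(5) - (17)(-3) = 86. (Direct check: I - K =
[[7, -6, 9, -3],
 [11, -4, 3, -10],
 [-2, 2, -2, 1],
 [-15, 9, -9, 13]]
has determinant 86.) The finite-dimensional Fredholm alternative says: either (I - K) is invertible, or ker(I - K) ≠ {0} and then range(I - K) = ker((I - K)^*)^⊥, with dim ker(I - K) = dim ker((I - K)^*). Since det(I - K) ≠ 0, 1 is not an eigenvalue of K and ker(I - K) = {0}, so we are in the first case: for every y there is a unique x = (I - K)^(-1) y. (Explicitly, by the Woodbury identity, (I - U V^T)^(-1) = I + U (I_2 - G)^(-1) V^T.)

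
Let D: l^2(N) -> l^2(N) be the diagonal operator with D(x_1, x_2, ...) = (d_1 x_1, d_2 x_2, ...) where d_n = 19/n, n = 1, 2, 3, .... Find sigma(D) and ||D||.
sigma(D) = {19/n : n ≥ 1} ∪ {0}; ||D|| = 19

A bounded diagonal operator on l^2 with diagonal entries d_n has spectrum equal to the closure of {d_n : n ≥ 1}: every d_n is an eigenvalue (with eigenvector e_n), so {d_n} ⊂ sigma(D); the spectrum is closed, so its closure is too; and for lambda not in the closure, (D - lambda I) has bounded inverse (the diagonal entries 1/(d_n - lambda) are bounded). For our sequence d_n = 19/n, n = 1, 2, 3, ...:
  - {d_n} = {19/n : n ≥ 1}; the only limit point is 0
  - closure = {19/n : n ≥ 1} ∪ {0}
For the norm: a diagonal operator has ||D|| = sup_n |d_n|. Here d_n = 19/n is positive and decreasing, so sup_n |d_n| = d_1 = 19. So ||D|| = 19.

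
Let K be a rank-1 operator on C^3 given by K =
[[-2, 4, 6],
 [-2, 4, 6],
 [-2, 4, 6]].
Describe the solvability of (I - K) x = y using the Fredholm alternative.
(I - K) is invertible (det(I - K) = -7 ≠ 0), so for every y in C^3 the equation (I - K) x = y has a unique solution.

K has rank 1, so it is an outer product K = u v^T: every row of K is a multiple of one row vector. Reading off the entries, u = (2, 2, 2) and v = (-1, 2, 3) (row i of K equals u_i·v^T). A rank-one matrix u v^T satisfies K u = u (v·u) and kills the (2)-dimensional subspace v^⊥, so its characteristic polynomial is lambda^2 (lambda - v·u) with v·u = tr K = 8. Hence the eigenvalues of I - K are 1 (multiplicity 2) and 1 - (8) = -7, so det(I - K) = -7. (Direct check: I - K =
[[3, -4, -6],
 [2, -3, -6],
 [2, -4, -5]]
has determinant -7.) The finite-dimensional Fredholm alternative says: either (I - K) is invertible, or ker(I - K) ≠ {0} and then range(I - K) = ker((I - K)^*)^⊥, with dim ker(I - K) = dim ker((I - K)^*). Since det(I - K) ≠ 0, 1 is not an eigenvalue of K and ker(I - K) = {0}, so we are in the first case: for every y there is a unique x = (I - K)^(-1) y. Explicitly, by the Sherman–Morrison formula, (I - u v^T)^(-1) = I + u v^T/(1 - v·u), i.e. (I - K)^(-1) = I + K/(-7).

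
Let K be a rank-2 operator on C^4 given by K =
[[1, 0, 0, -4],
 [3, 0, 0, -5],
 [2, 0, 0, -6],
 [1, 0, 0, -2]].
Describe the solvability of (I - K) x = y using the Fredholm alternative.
(I - K) is invertible (det(I - K) = 4 ≠ 0), so for every y in C^4 the equation (I - K) x = y has a unique solution.

K has rank 2 and factors as K = U V^T = u1 v1^T + u2 v2^T with u1 = (-2, 1, -2, 0), v1 = (0, 0, 0, 1), u2 = (1, 3, 2, 1), v2 = (1, 0, 0, -2) (multiplying out reproduces the displayed K). The nonzero eigenvalues of U V^T coincide with those of the 2 x 2 matrix G = V^T U = [[v1·u1, v1·u2], [v2·u1, v2·u2]] = [[0, 1], [-2, -1]], and by the Sylvester determinant identity det(I_4 - U V^T) = det(I_2 - V^T U) = det([[1, -1], [2, 2]]) = (1)(2) - (-1)(2) = 4. (Direct check: I - K =
[[0, 0, 0, 4],
 [-3, 1, 0, 5],
 [-2, 0, 1, 6],
 [-1, 0, 0, 3]]
has determinant 4.) The finite-dimensional Fredholm alternative says: either (I - K) is invertible, or ker(I - K) ≠ {0} and then range(I - K) = ker((I - K)^*)^⊥, with dim ker(I - K) = dim ker((I - K)^*). Since det(I - K) ≠ 0, 1 is not an eigenvalue of K and ker(I - K) = {0}, so we are in the first case: for every y there is a unique x = (I - K)^(-1) y. (Explicitly, by the Woodbury identity, (I - U V^T)^(-1) = I + U (I_2 - G)^(-1) V^T.)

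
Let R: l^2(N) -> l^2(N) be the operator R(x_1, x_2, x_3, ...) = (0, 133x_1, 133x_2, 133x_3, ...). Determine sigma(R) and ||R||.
sigma(R) = closed disk {z in C : |z| ≤ 133}; ||R|| = 133

Note R = 133·U where U is the unit right shift (U x)_k = x_{k-1} (with x_0 := 0); so ||R|| = 133||U|| and sigma(R) = 133·sigma(U). ||R x||^2 = sum_{k≥1} |133x_k|^2 = 17689||x||^2, so ||R|| = 133 and sigma(R) ⊂ {|z| ≤ 133}. For any |lambda| < 133, the equation (R - lambda I) x = 0 forces x_1 = 0, then 133x_k = lambda x_{k+1} ⇒ x = 0, so R has no eigenvalues. But (R - lambda I) is not surjective for |lambda| < 133: solving (R - lambda I) x = e_1 would require x_n proportional to (lambda/133)^(-n), which is not in l^2. So every |lambda| < 133 lies in the residual spectrum. The boundary |lambda| = 133 is in the approximate point spectrum (the spectrum is closed). Hence sigma(R) is the closed disk of radius 133.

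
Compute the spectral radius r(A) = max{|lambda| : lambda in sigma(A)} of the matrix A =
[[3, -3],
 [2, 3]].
r(A) = sqrt(15) ≈ 3.873

The eigenvalues of A are the roots of its characteristic polynomial. With M = A (coefficients from the trace and determinant):
  p(λ) = det(λ I - M) = λ^2 - 6λ + 15.
For λ^2 - 6λ + 15 the discriminant is -24. It is negative, so the roots are the complex-conjugate pair λ = 3 ± (sqrt(24)/2) i ≈ 3 ± 2.4495i. For a conjugate pair the product of the roots equals the constant term, so |λ|^2 = 15 and |λ| = sqrt(15) ≈ 3.873.
Thus the eigenvalues (to 4 decimals) are 3 ± 2.4495i (modulus 3.873). The spectral radius is the largest modulus: r(A) = sqrt(15) ≈ 3.873. (Cross-check: r(A) ≤ ||A||_2 ≈ 4.4051; equality holds whenever A is normal, though it can also hold for some non-normal A.)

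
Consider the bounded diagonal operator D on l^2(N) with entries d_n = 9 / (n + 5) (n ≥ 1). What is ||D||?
||D|| = 3/2 (attained at n = 1)

For D diagonal, ||D|| = sup_n |d_n| = sup_n 9/(n + 5). This is positive and strictly decreasing in n, so the supremum is attained at n = 1: d_1 = 9/(1 + 5) = 3/2. Hence ||D|| = 3/2.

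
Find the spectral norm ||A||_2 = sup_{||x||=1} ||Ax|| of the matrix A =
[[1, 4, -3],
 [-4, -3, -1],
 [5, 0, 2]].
||A||_2 ≈ 7.2321 (= sqrt(largest eigenvalue of A^T A))

||A||_2 = sigma_max(A) = sqrt(lambda_max(A^T A)). Form the symmetric matrix M = A^T A =
[[42, 16, 11],
 [16, 25, -9],
 [11, -9, 14]].
Its characteristic polynomial (trace, sum of principal 2x2 minors, determinant of M give the coefficients) is
  p(λ) = det(λ I - M) = λ^3 - 81λ^2 + 1530λ - 1521.
No integer candidate from the rational root theorem (±divisors of 1521) is a root, so the roots are irrational. The cubic discriminant is Δ = 1129542489 > 0, so there are three distinct real roots. p(1) = -71 and p(2) = 1223 have opposite signs, so a root lies in (1, 2); Newton's method refines it to λ ≈ 1.0519. p(27) = 423 and p(28) = -233 have opposite signs, so a root lies in (27, 28); Newton's method refines it to λ ≈ 27.6442. p(52) = -377 and p(53) = 917 have opposite signs, so a root lies in (52, 53); Newton's method refines it to λ ≈ 52.3038. Check (Vieta): the three roots sum to 81, matching tr M = 81.
So the eigenvalues of A^T A are ≈ 1.0519, 27.6442, 52.3038 (all ≥ 0, as they must be for A^T A). The largest is λ_max ≈ 52.3038, hence ||A||_2 = sqrt(λ_max) ≈ 7.2321.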